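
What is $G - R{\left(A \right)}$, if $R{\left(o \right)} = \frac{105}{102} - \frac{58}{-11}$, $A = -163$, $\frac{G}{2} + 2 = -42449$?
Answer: $- \frac{31755705}{374} \approx -84908.0$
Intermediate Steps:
$G = -84902$ ($G = -4 + 2 \left(-42449\right) = -4 - 84898 = -84902$)
$R{\left(o \right)} = \frac{2357}{374}$ ($R{\left(o \right)} = 105 \cdot \frac{1}{102} - - \frac{58}{11} = \frac{35}{34} + \frac{58}{11} = \frac{2357}{374}$)
$G - R{\left(A \right)} = -84902 - \frac{2357}{374} = - \frac{31755705}{374}$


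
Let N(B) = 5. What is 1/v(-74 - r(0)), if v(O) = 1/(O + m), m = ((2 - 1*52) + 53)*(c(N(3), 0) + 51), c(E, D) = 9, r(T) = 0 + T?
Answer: 106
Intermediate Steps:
r(T) = T
m = 180 (m = ((2 - 1*52) + 53)*(9 + 51) = ((2 - 52) + 53)*60 = (-50 + 53)*60 = 3*60 = 180)
v(O) = 1/(180 + O) (v(O) = 1/(O + 180) = 1/(180 + O))
1/v(-74 - r(0)) = 1/(1/(180 + (-74 - 1*0))) = 1/(1/(180 + (-74 + 0))) = 1/(1/(180 - 74)) = 1/(1/106) = 106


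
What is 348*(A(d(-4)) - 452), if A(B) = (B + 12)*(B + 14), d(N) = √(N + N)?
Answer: -101616 + 18096*I*√2 ≈ -1.0162e+5 + 25592.0*I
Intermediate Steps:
d(N) = √2*√N (d(N) = √(2*N) = √2*√N)
A(B) = (12 + B)*(14 + B)
348*(A(d(-4)) - 452) = 348*((168 + (√2*√(-4))² + 26*(√2*√(-4))) - 452) = 348*((168 + (√2*(2*I))² + 26*(√2*(2*I))) - 452) = 348*((168 + (2*I*√2)² + 26*(2*I*√2)) - 452) = 348*((168 - 8 + 52*I*√2) - 452) = 348*((160 + 52*I*√2) - 452) = 348*(-292 + 52*I*√2) = -101616 + 18096*I*√2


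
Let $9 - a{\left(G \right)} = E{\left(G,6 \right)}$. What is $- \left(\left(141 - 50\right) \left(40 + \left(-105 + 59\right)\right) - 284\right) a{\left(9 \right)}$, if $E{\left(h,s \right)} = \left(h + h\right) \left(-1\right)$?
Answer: $22410$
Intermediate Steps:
$E{\left(h,s \right)} = - 2 h$ ($E{\left(h,s \right)} = 2 h \left(-1\right) = - 2 h$)
$a{\left(G \right)} = 9 + 2 G$ ($a{\left(G \right)} = 9 - - 2 G = 9 + 2 G$)
$- \left(\left(141 - 50\right) \left(40 + \left(-105 + 59\right)\right) - 284\right) a{\left(9 \right)} = - \left(\left(141 - 50\right) \left(40 + \left(-105 + 59\right)\right) - 284\right) \left(9 + 2 \cdot 9\right) = - \left(91 \left(40 - 46\right) - 284\right) \left(9 + 18\right) = - \left(91 \left(-6\right) - 284\right) 27 = - \left(-546 - 284\right) 27 = - \left(-830\right) 27 = \left(-1\right) \left(-22410\right) = 22410$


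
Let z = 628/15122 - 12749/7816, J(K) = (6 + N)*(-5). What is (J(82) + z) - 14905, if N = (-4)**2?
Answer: -887432032605/59096776 ≈ -15017.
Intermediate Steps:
N = 16
J(K) = -110 (J(K) = (6 + 16)*(-5) = 22*(-5) = -110)
z = -93940965/59096776 (z = 628*(1/15122) - 12749*1/7816 = 314/7561 - 12749/7816 = -93940965/59096776 ≈ -1.5896)
(J(82) + z) - 14905 = (-110 - 93940965/59096776) - 14905 = -6594586325/59096776 - 14905 = -887432032605/59096776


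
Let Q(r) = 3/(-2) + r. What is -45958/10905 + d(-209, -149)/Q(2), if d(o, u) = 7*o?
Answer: -31953988/10905 ≈ -2930.2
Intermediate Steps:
Q(r) = -3/2 + r (Q(r) = -½*3 + r = -3/2 + r)
-45958/10905 + d(-209, -149)/Q(2) = -45958/10905 + (7*(-209))/(-3/2 + 2) = -45958*1/10905 - 1463/½ = -45958/10905 - 1463*2 = -45958/10905 - 2926 = -31953988/10905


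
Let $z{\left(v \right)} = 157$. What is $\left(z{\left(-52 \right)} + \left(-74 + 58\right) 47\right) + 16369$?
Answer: $15774$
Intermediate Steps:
$\left(z{\left(-52 \right)} + \left(-74 + 58\right) 47\right) + 16369 = \left(157 + \left(-74 + 58\right) 47\right) + 16369 = \left(157 - 752\right) + 16369 = -595 + 16369 = 15774$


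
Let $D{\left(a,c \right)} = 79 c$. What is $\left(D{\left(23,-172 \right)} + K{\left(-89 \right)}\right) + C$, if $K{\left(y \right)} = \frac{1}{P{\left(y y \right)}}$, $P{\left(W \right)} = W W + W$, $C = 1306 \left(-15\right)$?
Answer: $- \frac{2081924874835}{62750162} \approx -33178.0$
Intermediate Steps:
$C = -19590$
$P{\left(W \right)} = W + W^{2}$ ($P{\left(W \right)} = W^{2} + W = W + W^{2}$)
$K{\left(y \right)} = \frac{1}{y^{2} \left(1 + y^{2}\right)}$ ($K{\left(y \right)} = \frac{1}{y y \left(1 + y y\right)} = \frac{1}{y^{2} \left(1 + y^{2}\right)}$)
$\left(D{\left(23,-172 \right)} + K{\left(-89 \right)}\right) + C = \left(79 \left(-172\right) + \frac{1}{\left(-89\right)^{2} + \left(-89\right)^{4}}\right) - 19590 = \left(-13588 + \frac{1}{7921 + 62742241}\right) - 19590 = \left(-13588 + \frac{1}{62750162}\right) - 19590 = - \frac{852649201255}{62750162} - 19590 = - \frac{2081924874835}{62750162}$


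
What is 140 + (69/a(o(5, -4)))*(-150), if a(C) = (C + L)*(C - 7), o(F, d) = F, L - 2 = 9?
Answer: 7415/16 ≈ 463.44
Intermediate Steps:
L = 11 (L = 2 + 9 = 11)
a(C) = (-7 + C)*(11 + C) (a(C) = (C + 11)*(C - 7) = (11 + C)*(-7 + C) = (-7 + C)*(11 + C))
140 + (69/a(o(5, -4)))*(-150) = 140 + (69/(-77 + 5**2 + 4*5))*(-150) = 140 + (69/(-77 + 25 + 20))*(-150) = 140 + (69/(-32))*(-150) = 140 + (69*(-1/32))*(-150) = 140 - 69/32*(-150) = 140 + 5175/16 = 7415/16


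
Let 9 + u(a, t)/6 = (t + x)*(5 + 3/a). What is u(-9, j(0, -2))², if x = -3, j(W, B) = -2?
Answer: 37636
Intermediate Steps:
u(a, t) = -54 + 6*(-3 + t)*(5 + 3/a) (u(a, t) = -54 + 6*((t - 3)*(5 + 3/a)) = -54 + 6*((-3 + t)*(5 + 3/a)) = -54 + 6*(-3 + t)*(5 + 3/a))
u(-9, j(0, -2))² = (-144 - 54/(-9) + 30*(-2) + 18*(-2)/(-9))² = (-144 - 54*(-⅑) - 60 + 18*(-2)*(-⅑))² = (-144 + 6 - 60 + 4)² = (-194)² = 37636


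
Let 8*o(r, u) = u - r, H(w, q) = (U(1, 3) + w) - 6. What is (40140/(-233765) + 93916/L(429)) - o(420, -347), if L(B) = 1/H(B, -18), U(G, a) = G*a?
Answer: 14964068776511/374024 ≈ 4.0008e+7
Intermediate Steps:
H(w, q) = -3 + w (H(w, q) = (1*3 + w) - 6 = (3 + w) - 6 = -3 + w)
o(r, u) = -r/8 + u/8 (o(r, u) = (u - r)/8 = -r/8 + u/8)
L(B) = 1/(-3 + B)
(40140/(-233765) + 93916/L(429)) - o(420, -347) = (40140/(-233765) + 93916/(1/(-3 + 429))) - (-⅛*420 + (⅛)*(-347)) = (40140*(-1/233765) + 93916/(1/426)) - (-105/2 - 347/8) = (-8028/46753 + 93916/(1/426)) - 1*(-767/8) = (-8028/46753 + 93916*426) + 767/8 = (-8028/46753 + 40008216) + 767/8 = 1870504114620/46753 + 767/8 = 14964068776511/374024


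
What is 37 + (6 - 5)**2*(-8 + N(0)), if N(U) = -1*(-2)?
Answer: 31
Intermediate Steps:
N(U) = 2
37 + (6 - 5)**2*(-8 + N(0)) = 37 + (6 - 5)**2*(-8 + 2) = 37 + 1**2*(-6) = 37 + 1*(-6) = 37 - 6 = 31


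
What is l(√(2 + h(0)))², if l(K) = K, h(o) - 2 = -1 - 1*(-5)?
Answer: 8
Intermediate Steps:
h(o) = 6 (h(o) = 2 + (-1 - 1*(-5)) = 2 + (-1 + 5) = 2 + 4 = 6)
l(√(2 + h(0)))² = (√(2 + 6))² = (√8)² = (2*√2)² = 8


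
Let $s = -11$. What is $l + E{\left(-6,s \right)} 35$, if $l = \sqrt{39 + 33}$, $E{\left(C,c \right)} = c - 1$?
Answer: $-420 + 6 \sqrt{2} \approx -411.51$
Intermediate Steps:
$E{\left(C,c \right)} = -1 + c$
$l = 6 \sqrt{2}$ ($l = \sqrt{72} = 6 \sqrt{2} \approx 8.4853$)
$l + E{\left(-6,s \right)} 35 = 6 \sqrt{2} + \left(-1 - 11\right) 35 = 6 \sqrt{2} - 420 = -420 + 6 \sqrt{2}$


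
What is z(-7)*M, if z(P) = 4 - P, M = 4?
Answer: 44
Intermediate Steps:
z(-7)*M = (4 - 1*(-7))*4 = (4 + 7)*4 = 11*4 = 44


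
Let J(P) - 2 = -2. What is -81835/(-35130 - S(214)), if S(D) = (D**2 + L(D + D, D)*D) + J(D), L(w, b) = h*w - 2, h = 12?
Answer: 81835/1179602 ≈ 0.069375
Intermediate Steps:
J(P) = 0 (J(P) = 2 - 2 = 0)
L(w, b) = -2 + 12*w (L(w, b) = 12*w - 2 = -2 + 12*w)
S(D) = D**2 + D*(-2 + 24*D) (S(D) = (D**2 + (-2 + 12*(D + D))*D) + 0 = (D**2 + (-2 + 12*(2*D))*D) + 0 = (D**2 + (-2 + 24*D)*D) + 0 = (D**2 + D*(-2 + 24*D)) + 0 = D**2 + D*(-2 + 24*D))
-81835/(-35130 - S(214)) = -81835/(-35130 - 214*(-2 + 25*214)) = -81835/(-35130 - 214*(-2 + 5350)) = -81835/(-35130 - 214*5348) = -81835/(-35130 - 1*1144472) = -81835/(-35130 - 1144472) = -81835/(-1179602) = -81835*(-1/1179602) = 81835/1179602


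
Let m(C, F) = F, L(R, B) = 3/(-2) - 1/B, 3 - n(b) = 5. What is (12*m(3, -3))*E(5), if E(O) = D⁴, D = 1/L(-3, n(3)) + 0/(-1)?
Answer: -36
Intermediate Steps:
n(b) = -2 (n(b) = 3 - 1*5 = 3 - 5 = -2)
L(R, B) = -3/2 - 1/B (L(R, B) = 3*(-½) - 1/B = -3/2 - 1/B)
D = -1 (D = 1/(-3/2 - 1/(-2)) + 0/(-1) = 1/(-3/2 - 1*(-½)) + 0*(-1) = 1/(-3/2 + ½) + 0 = 1/(-1) + 0 = 1*(-1) + 0 = -1 + 0 = -1)
E(O) = 1 (E(O) = (-1)⁴ = 1)
(12*m(3, -3))*E(5) = (12*(-3))*1 = -36*1 = -36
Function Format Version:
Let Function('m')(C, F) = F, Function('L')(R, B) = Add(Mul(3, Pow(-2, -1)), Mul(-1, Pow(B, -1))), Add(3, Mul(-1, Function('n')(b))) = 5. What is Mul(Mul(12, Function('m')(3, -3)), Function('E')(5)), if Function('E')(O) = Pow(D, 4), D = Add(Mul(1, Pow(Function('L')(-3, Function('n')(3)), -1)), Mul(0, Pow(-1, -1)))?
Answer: -36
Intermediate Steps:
Function('n')(b) = -2 (Function('n')(b) = Add(3, Mul(-1, 5)) = Add(3, -5) = -2)
Function('L')(R, B) = Add(Rational(-3, 2), Mul(-1, Pow(B, -1))) (Function('L')(R, B) = Add(Mul(3, Rational(-1, 2)), Mul(-1, Pow(B, -1))) = Add(Rational(-3, 2), Mul(-1, Pow(B, -1))))
D = -1 (D = Add(Mul(1, Pow(Add(Rational(-3, 2), Mul(-1, Pow(-2, -1))), -1)), Mul(0, Pow(-1, -1))) = Add(Mul(1, Pow(Add(Rational(-3, 2), Mul(-1, Rational(-1, 2))), -1)), Mul(0, -1)) = Add(Mul(1, Pow(Add(Rational(-3, 2), Rational(1, 2)), -1)), 0) = Add(Mul(1, Pow(-1, -1)), 0) = Add(Mul(1, -1), 0) = Add(-1, 0) = -1)
Function('E')(O) = 1 (Function('E')(O) = Pow(-1, 4) = 1)
Mul(Mul(12, Function('m')(3, -3)), Function('E')(5)) = Mul(Mul(12, -3), 1) = Mul(-36, 1) = -36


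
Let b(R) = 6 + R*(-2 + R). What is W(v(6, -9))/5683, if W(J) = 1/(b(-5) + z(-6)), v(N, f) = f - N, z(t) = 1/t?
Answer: 6/1392335 ≈ 4.3093e-6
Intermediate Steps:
W(J) = 6/245 (W(J) = 1/((6 + (-5)**2 - 2*(-5)) + 1/(-6)) = 1/((6 + 25 + 10) - 1/6) = 1/(41 - 1/6) = 1/(245/6) = 6/245)
W(v(6, -9))/5683 = (6/245)/5683 = (6/245)*(1/5683) = 6/1392335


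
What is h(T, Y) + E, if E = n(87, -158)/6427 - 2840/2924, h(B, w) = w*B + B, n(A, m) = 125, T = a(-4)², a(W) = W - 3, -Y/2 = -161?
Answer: 74352942504/4698137 ≈ 15826.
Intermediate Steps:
Y = 322 (Y = -2*(-161) = 322)
a(W) = -3 + W
T = 49 (T = (-3 - 4)² = (-7)² = 49)
h(B, w) = B + B*w (h(B, w) = B*w + B = B + B*w)
E = -4471795/4698137 (E = 125/6427 - 2840/2924 = 125*(1/6427) - 2840*1/2924 = 125/6427 - 710/731 = -4471795/4698137 ≈ -0.95182)
h(T, Y) + E = 49*(1 + 322) - 4471795/4698137 = 49*323 - 4471795/4698137 = 15827 - 4471795/4698137 = 74352942504/4698137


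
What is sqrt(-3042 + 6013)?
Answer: sqrt(2971) ≈ 54.507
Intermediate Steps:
sqrt(-3042 + 6013) = sqrt(2971)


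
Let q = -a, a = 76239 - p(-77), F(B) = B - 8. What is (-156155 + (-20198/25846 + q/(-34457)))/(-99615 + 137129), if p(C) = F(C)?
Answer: -34766639886448/8352263470927 ≈ -4.1625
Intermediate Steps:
F(B) = -8 + B
p(C) = -8 + C
a = 76324 (a = 76239 - (-8 - 77) = 76239 - 1*(-85) = 76239 + 85 = 76324)
q = -76324 (q = -1*76324 = -76324)
(-156155 + (-20198/25846 + q/(-34457)))/(-99615 + 137129) = (-156155 + (-20198/25846 - 76324/(-34457)))/(-99615 + 137129) = (-156155 + (-20198*1/25846 - 76324*(-1/34457)))/37514 = (-156155 + (-10099/12923 + 76324/34457))*(1/37514) = (-156155 + 638353809/445287811)*(1/37514) = -69533279772896/445287811*1/37514 = -34766639886448/8352263470927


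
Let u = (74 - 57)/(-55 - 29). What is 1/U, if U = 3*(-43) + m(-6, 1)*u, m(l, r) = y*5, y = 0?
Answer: -1/129 ≈ -0.0077519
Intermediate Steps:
u = -17/84 (u = 17/(-84) = 17*(-1/84) = -17/84 ≈ -0.20238)
m(l, r) = 0 (m(l, r) = 0*5 = 0)
U = -129 (U = 3*(-43) + 0*(-17/84) = -129 + 0 = -129)
1/U = 1/(-129) = -1/129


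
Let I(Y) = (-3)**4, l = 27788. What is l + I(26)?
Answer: 27869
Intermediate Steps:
I(Y) = 81
l + I(26) = 27788 + 81 = 27869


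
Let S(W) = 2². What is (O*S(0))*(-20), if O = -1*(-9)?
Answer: -720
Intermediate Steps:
O = 9
S(W) = 4
(O*S(0))*(-20) = (9*4)*(-20) = 36*(-20) = -720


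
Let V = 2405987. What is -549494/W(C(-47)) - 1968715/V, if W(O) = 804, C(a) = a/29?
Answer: -661829133719/967206774 ≈ -684.27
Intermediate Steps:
C(a) = a/29 (C(a) = a*(1/29) = a/29)
-549494/W(C(-47)) - 1968715/V = -549494/804 - 1968715/2405987 = -549494*1/804 - 1968715*1/2405987 = -274747/402 - 1968715/2405987 = -661829133719/967206774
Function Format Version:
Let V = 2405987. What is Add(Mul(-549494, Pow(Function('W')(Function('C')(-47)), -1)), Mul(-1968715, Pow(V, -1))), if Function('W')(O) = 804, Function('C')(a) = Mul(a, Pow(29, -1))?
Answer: Rational(-661829133719, 967206774) ≈ -684.27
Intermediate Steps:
Function('C')(a) = Mul(Rational(1, 29), a) (Function('C')(a) = Mul(a, Rational(1, 29)) = Mul(Rational(1, 29), a))
Add(Mul(-549494, Pow(Function('W')(Function('C')(-47)), -1)), Mul(-1968715, Pow(V, -1))) = Add(Mul(-549494, Pow(804, -1)), Mul(-1968715, Pow(2405987, -1))) = Add(Mul(-549494, Rational(1, 804)), Mul(-1968715, Rational(1, 2405987))) = Add(Rational(-274747, 402), Rational(-1968715, 2405987)) = Rational(-661829133719, 967206774)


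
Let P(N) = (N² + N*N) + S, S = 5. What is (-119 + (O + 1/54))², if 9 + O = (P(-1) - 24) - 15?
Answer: 74632321/2916 ≈ 25594.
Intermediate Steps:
P(N) = 5 + 2*N² (P(N) = (N² + N*N) + 5 = (N² + N²) + 5 = 2*N² + 5 = 5 + 2*N²)
O = -41 (O = -9 + (((5 + 2*(-1)²) - 24) - 15) = -9 + (((5 + 2*1) - 24) - 15) = -9 + (((5 + 2) - 24) - 15) = -9 + ((7 - 24) - 15) = -9 + (-17 - 15) = -9 - 32 = -41)
(-119 + (O + 1/54))² = (-119 + (-41 + 1/54))² = (-119 - 2213/54)² = (-8639/54)² = 74632321/2916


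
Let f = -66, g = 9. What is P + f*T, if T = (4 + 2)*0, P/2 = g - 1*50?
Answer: -82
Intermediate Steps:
P = -82 (P = 2*(9 - 1*50) = 2*(9 - 50) = 2*(-41) = -82)
T = 0 (T = 6*0 = 0)
P + f*T = -82 - 66*0 = -82 + 0 = -82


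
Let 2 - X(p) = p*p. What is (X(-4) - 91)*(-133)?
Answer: 13965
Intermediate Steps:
X(p) = 2 - p² (X(p) = 2 - p*p = 2 - p²)
(X(-4) - 91)*(-133) = ((2 - 1*(-4)²) - 91)*(-133) = ((2 - 1*16) - 91)*(-133) = ((2 - 16) - 91)*(-133) = (-14 - 91)*(-133) = -105*(-133) = 13965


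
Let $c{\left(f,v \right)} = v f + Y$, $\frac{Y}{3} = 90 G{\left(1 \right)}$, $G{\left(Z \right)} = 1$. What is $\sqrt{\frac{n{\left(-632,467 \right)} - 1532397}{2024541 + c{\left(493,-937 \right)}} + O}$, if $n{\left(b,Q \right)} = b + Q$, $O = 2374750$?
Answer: $\frac{\sqrt{1450118306695775515}}{781435} \approx 1541.0$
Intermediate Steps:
$Y = 270$ ($Y = 3 \cdot 90 \cdot 1 = 3 \cdot 90 = 270$)
$c{\left(f,v \right)} = 270 + f v$ ($c{\left(f,v \right)} = v f + 270 = f v + 270 = 270 + f v$)
$n{\left(b,Q \right)} = Q + b$
$\sqrt{\frac{n{\left(-632,467 \right)} - 1532397}{2024541 + c{\left(493,-937 \right)}} + O} = \sqrt{\frac{\left(467 - 632\right) - 1532397}{2024541 + \left(270 + 493 \left(-937\right)\right)} + 2374750} = \sqrt{\frac{-165 - 1532397}{2024541 + \left(270 - 461941\right)} + 2374750} = \sqrt{- \frac{1532562}{2024541 - 461671} + 2374750} = \sqrt{- \frac{1532562}{1562870} + 2374750} = \sqrt{\left(-1532562\right) \frac{1}{1562870} + 2374750} = \sqrt{- \frac{766281}{781435} + 2374750} = \sqrt{\frac{1855711999969}{781435}} = \frac{\sqrt{1450118306695775515}}{781435}$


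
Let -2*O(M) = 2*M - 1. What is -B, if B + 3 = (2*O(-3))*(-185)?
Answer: 1298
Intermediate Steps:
O(M) = ½ - M (O(M) = -(2*M - 1)/2 = -(-1 + 2*M)/2 = ½ - M)
B = -1298 (B = -3 + (2*(½ - 1*(-3)))*(-185) = -3 + (2*(½ + 3))*(-185) = -3 + (2*(7/2))*(-185) = -3 + 7*(-185) = -3 - 1295 = -1298)
-B = -1*(-1298) = 1298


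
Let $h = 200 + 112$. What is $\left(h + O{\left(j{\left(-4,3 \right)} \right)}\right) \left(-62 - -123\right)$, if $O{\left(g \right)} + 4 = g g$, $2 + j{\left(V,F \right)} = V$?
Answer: $20984$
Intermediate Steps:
$j{\left(V,F \right)} = -2 + V$
$O{\left(g \right)} = -4 + g^{2}$ ($O{\left(g \right)} = -4 + g g = -4 + g^{2}$)
$h = 312$
$\left(h + O{\left(j{\left(-4,3 \right)} \right)}\right) \left(-62 - -123\right) = \left(312 - \left(4 - \left(-2 - 4\right)^{2}\right)\right) \left(-62 - -123\right) = \left(312 - \left(4 - \left(-6\right)^{2}\right)\right) \left(-62 + 123\right) = \left(312 + \left(-4 + 36\right)\right) 61 = \left(312 + 32\right) 61 = 344 \cdot 61 = 20984$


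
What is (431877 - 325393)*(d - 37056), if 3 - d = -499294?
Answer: 49221270644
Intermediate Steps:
d = 499297 (d = 3 - 1*(-499294) = 3 + 499294 = 499297)
(431877 - 325393)*(d - 37056) = (431877 - 325393)*(499297 - 37056) = 106484*462241 = 49221270644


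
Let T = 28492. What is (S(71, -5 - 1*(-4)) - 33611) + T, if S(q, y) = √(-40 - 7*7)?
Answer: -5119 + I*√89 ≈ -5119.0 + 9.434*I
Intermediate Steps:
S(q, y) = I*√89 (S(q, y) = √(-40 - 49) = √(-89) = I*√89)
(S(71, -5 - 1*(-4)) - 33611) + T = (I*√89 - 33611) + 28492 = (-33611 + I*√89) + 28492 = -5119 + I*√89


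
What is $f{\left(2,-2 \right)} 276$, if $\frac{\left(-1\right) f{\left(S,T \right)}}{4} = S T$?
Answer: $4416$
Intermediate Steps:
$f{\left(S,T \right)} = - 4 S T$
$f{\left(2,-2 \right)} 276 = \left(-4\right) 2 \left(-2\right) 276 = 16 \cdot 276 = 4416$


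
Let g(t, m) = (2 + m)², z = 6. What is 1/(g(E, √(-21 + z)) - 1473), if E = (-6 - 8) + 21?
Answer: -I/(4*√15 + 1484*I) ≈ -0.00067378 - 7.0338e-6*I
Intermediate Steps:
E = 7 (E = -14 + 21 = 7)
1/(g(E, √(-21 + z)) - 1473) = 1/((2 + √(-21 + 6))² - 1473) = 1/((2 + √(-15))² - 1473) = 1/((2 + I*√15)² - 1473) = 1/(-1473 + (2 + I*√15)²)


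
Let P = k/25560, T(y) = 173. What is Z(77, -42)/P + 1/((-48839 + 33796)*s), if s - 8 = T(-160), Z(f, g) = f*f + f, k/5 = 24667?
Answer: 83596713351509/67162888261 ≈ 1244.7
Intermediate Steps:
k = 123335 (k = 5*24667 = 123335)
Z(f, g) = f + f² (Z(f, g) = f² + f = f + f²)
P = 24667/5112 (P = 123335/25560 = 123335*(1/25560) = 24667/5112 ≈ 4.8253)
s = 181 (s = 8 + 173 = 181)
Z(77, -42)/P + 1/((-48839 + 33796)*s) = (77*(1 + 77))/(24667/5112) + 1/((-48839 + 33796)*181) = (77*78)*(5112/24667) + (1/181)/(-15043) = 6006*(5112/24667) - 1/15043*1/181 = 30702672/24667 - 1/2722783 = 83596713351509/67162888261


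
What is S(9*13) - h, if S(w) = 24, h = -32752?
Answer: 32776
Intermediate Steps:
S(9*13) - h = 24 - 1*(-32752) = 24 + 32752 = 32776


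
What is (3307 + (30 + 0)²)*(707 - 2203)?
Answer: -6293672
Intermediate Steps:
(3307 + (30 + 0)²)*(707 - 2203) = (3307 + 30²)*(-1496) = (3307 + 900)*(-1496) = 4207*(-1496) = -6293672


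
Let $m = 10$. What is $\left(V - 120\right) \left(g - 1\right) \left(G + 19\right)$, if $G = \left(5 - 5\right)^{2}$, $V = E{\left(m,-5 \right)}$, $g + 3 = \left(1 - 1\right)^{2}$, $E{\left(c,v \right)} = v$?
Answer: $9500$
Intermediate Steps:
$g = -3$ ($g = -3 + \left(1 - 1\right)^{2} = -3 + 0^{2} = -3 + 0 = -3$)
$V = -5$
$G = 0$ ($G = 0^{2} = 0$)
$\left(V - 120\right) \left(g - 1\right) \left(G + 19\right) = \left(-5 - 120\right) \left(-3 - 1\right) \left(0 + 19\right) = - 125 \left(\left(-4\right) 19\right) = \left(-125\right) \left(-76\right) = 9500$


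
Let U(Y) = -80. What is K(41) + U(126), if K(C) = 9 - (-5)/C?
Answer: -2906/41 ≈ -70.878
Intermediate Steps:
K(C) = 9 + 5/C
K(41) + U(126) = (9 + 5/41) - 80 = 374/41 - 80 = -2906/41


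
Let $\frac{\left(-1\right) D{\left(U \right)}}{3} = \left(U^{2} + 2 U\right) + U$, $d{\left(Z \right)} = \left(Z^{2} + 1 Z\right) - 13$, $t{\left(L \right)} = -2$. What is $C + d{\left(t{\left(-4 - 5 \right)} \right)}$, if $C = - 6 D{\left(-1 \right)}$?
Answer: $-47$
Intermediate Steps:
$d{\left(Z \right)} = -13 + Z + Z^{2}$ ($d{\left(Z \right)} = \left(Z^{2} + Z\right) - 13 = \left(Z + Z^{2}\right) - 13 = -13 + Z + Z^{2}$)
$D{\left(U \right)} = - 9 U - 3 U^{2}$ ($D{\left(U \right)} = - 3 \left(\left(U^{2} + 2 U\right) + U\right) = - 3 \left(U^{2} + 3 U\right) = - 9 U - 3 U^{2}$)
$C = -36$ ($C = - 6 \left(\left(-3\right) \left(-1\right) \left(3 - 1\right)\right) = - 6 \left(\left(-3\right) \left(-1\right) 2\right) = \left(-6\right) 6 = -36$)
$C + d{\left(t{\left(-4 - 5 \right)} \right)} = -36 - \left(15 - 4\right) = -36 - 11 = -47$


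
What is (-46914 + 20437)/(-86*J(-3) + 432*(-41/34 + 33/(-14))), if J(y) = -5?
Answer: 3150763/131998 ≈ 23.870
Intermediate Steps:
(-46914 + 20437)/(-86*J(-3) + 432*(-41/34 + 33/(-14))) = (-46914 + 20437)/(-86*(-5) + 432*(-41/34 + 33/(-14))) = -26477/(430 + 432*(-41*1/34 + 33*(-1/14))) = -26477/(430 + 432*(-41/34 - 33/14)) = -26477/(430 + 432*(-424/119)) = -26477/(430 - 183168/119) = -26477/(-131998/119) = -26477*(-119/131998) = 3150763/131998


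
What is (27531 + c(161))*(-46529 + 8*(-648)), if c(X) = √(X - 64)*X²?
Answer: -1423710603 - 1340452673*√97 ≈ -1.4626e+10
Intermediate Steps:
c(X) = X²*√(-64 + X) (c(X) = √(-64 + X)*X² = X²*√(-64 + X))
(27531 + c(161))*(-46529 + 8*(-648)) = (27531 + 161²*√(-64 + 161))*(-46529 + 8*(-648)) = (27531 + 25921*√97)*(-46529 - 5184) = (27531 + 25921*√97)*(-51713) = -1423710603 - 1340452673*√97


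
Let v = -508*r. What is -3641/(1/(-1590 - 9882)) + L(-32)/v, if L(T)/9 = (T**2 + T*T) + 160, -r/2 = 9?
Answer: 5304733380/127 ≈ 4.1770e+7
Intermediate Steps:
r = -18 (r = -2*9 = -18)
L(T) = 1440 + 18*T**2 (L(T) = 9*((T**2 + T*T) + 160) = 9*((T**2 + T**2) + 160) = 9*(2*T**2 + 160) = 9*(160 + 2*T**2) = 1440 + 18*T**2)
v = 9144 (v = -508*(-18) = 9144)
-3641/(1/(-1590 - 9882)) + L(-32)/v = -3641/(1/(-1590 - 9882)) + (1440 + 18*(-32)**2)/9144 = -3641/(1/(-11472)) + (1440 + 18*1024)*(1/9144) = -3641/(-1/11472) + (1440 + 18432)*(1/9144) = -3641*(-11472) + 19872*(1/9144) = 41769552 + 276/127 = 5304733380/127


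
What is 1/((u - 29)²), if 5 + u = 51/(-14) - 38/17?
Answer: 56644/90079081 ≈ 0.00062883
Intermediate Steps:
u = -2589/238 (u = -5 + (51/(-14) - 38/17) = -5 + (51*(-1/14) - 38*1/17) = -5 + (-51/14 - 38/17) = -5 - 1399/238 = -2589/238 ≈ -10.878)
1/((u - 29)²) = 1/((-2589/238 - 29)²) = 1/((-9491/238)²) = 1/(90079081/56644) = 56644/90079081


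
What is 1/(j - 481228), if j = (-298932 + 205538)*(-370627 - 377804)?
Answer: 1/69898483586 ≈ 1.4306e-11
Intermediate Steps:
j = 69898964814 (j = -93394*(-748431) = 69898964814)
1/(j - 481228) = 1/(69898964814 - 481228) = 1/69898483586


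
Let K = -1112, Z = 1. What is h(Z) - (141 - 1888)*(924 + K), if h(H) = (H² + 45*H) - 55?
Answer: -328445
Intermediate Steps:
h(H) = -55 + H² + 45*H
h(Z) - (141 - 1888)*(924 + K) = (-55 + 1² + 45*1) - (141 - 1888)*(924 - 1112) = (-55 + 1 + 45) - (-1747)*(-188) = -9 - 1*328436 = -9 - 328436 = -328445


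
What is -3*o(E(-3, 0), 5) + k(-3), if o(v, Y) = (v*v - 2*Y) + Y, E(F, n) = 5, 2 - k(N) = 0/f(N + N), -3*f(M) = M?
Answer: -58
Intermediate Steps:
f(M) = -M/3
k(N) = 2 (k(N) = 2 - 0/((-(N + N)/3)) = 2 - 0/((-2*N/3)) = 2 - 0*(-3/(2*N)) = 2 - 1*0 = 2 + 0 = 2)
o(v, Y) = v² - Y (o(v, Y) = (v² - 2*Y) + Y = v² - Y)
-3*o(E(-3, 0), 5) + k(-3) = -3*(5² - 1*5) + 2 = -3*(25 - 5) + 2 = -3*20 + 2 = -60 + 2 = -58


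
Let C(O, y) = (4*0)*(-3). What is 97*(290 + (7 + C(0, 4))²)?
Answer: 32883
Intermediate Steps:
C(O, y) = 0 (C(O, y) = 0*(-3) = 0)
97*(290 + (7 + C(0, 4))²) = 97*(290 + (7 + 0)²) = 97*(290 + 7²) = 97*(290 + 49) = 97*339 = 32883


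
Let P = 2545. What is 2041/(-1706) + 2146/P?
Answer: -1533269/4341770 ≈ -0.35314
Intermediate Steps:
2041/(-1706) + 2146/P = 2041/(-1706) + 2146/2545 = 2041*(-1/1706) + 2146*(1/2545) = -2041/1706 + 2146/2545 = -1533269/4341770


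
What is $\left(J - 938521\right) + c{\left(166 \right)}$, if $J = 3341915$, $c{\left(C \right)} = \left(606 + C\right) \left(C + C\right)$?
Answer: $2659698$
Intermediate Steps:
$c{\left(C \right)} = 2 C \left(606 + C\right)$ ($c{\left(C \right)} = \left(606 + C\right) 2 C = 2 C \left(606 + C\right)$)
$\left(J - 938521\right) + c{\left(166 \right)} = \left(3341915 - 938521\right) + 2 \cdot 166 \left(606 + 166\right) = 2403394 + 2 \cdot 166 \cdot 772 = 2403394 + 256304 = 2659698$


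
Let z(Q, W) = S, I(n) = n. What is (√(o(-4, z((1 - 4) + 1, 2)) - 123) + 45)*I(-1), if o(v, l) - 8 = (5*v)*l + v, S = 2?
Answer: -45 - I*√159 ≈ -45.0 - 12.61*I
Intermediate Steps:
z(Q, W) = 2
o(v, l) = 8 + v + 5*l*v (o(v, l) = 8 + ((5*v)*l + v) = 8 + (5*l*v + v) = 8 + (v + 5*l*v) = 8 + v + 5*l*v)
(√(o(-4, z((1 - 4) + 1, 2)) - 123) + 45)*I(-1) = (√((8 - 4 + 5*2*(-4)) - 123) + 45)*(-1) = (√((8 - 4 - 40) - 123) + 45)*(-1) = (√(-36 - 123) + 45)*(-1) = (√(-159) + 45)*(-1) = (I*√159 + 45)*(-1) = (45 + I*√159)*(-1) = -45 - I*√159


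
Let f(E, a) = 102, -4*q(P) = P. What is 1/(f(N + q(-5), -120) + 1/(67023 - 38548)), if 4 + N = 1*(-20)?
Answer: 28475/2904451 ≈ 0.0098039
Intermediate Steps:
N = -24 (N = -4 + 1*(-20) = -4 - 20 = -24)
q(P) = -P/4
1/(f(N + q(-5), -120) + 1/(67023 - 38548)) = 1/(102 + 1/(67023 - 38548)) = 1/(102 + 1/28475) = 1/(2904451/28475) = 28475/2904451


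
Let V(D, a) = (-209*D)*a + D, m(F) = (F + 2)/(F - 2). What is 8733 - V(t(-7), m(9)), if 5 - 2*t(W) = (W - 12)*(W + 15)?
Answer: 241053/7 ≈ 34436.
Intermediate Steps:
m(F) = (2 + F)/(-2 + F)
t(W) = 5/2 - (-12 + W)*(15 + W)/2 (t(W) = 5/2 - (W - 12)*(W + 15)/2 = 5/2 - (-12 + W)*(15 + W)/2)
V(D, a) = D - 209*D*a (V(D, a) = -209*D*a + D = D - 209*D*a)
8733 - V(t(-7), m(9)) = 8733 - (185/2 - 3/2*(-7) - 1/2*(-7)**2)*(1 - 209*(2 + 9)/(-2 + 9)) = 8733 - (185/2 + 21/2 - 1/2*49)*(1 - 209*11/7) = 8733 - (185/2 + 21/2 - 49/2)*(1 - 209*11/7) = 8733 - 157*(1 - 209*11/7)/2 = 8733 - 157*(1 - 2299/7)/2 = 8733 - 157*(-2292)/(2*7) = 8733 - 1*(-179922/7) = 8733 + 179922/7 = 241053/7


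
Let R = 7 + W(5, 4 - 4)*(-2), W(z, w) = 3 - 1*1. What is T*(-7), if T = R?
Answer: -21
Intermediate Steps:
W(z, w) = 2 (W(z, w) = 3 - 1 = 2)
R = 3 (R = 7 + 2*(-2) = 7 - 4 = 3)
T = 3
T*(-7) = 3*(-7) = -21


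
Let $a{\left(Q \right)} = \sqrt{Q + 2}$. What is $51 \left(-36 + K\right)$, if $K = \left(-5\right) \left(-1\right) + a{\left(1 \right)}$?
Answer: $-1581 + 51 \sqrt{3} \approx -1492.7$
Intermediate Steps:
$a{\left(Q \right)} = \sqrt{2 + Q}$
$K = 5 + \sqrt{3}$ ($K = \left(-5\right) \left(-1\right) + \sqrt{2 + 1} = 5 + \sqrt{3} \approx 6.732$)
$51 \left(-36 + K\right) = 51 \left(-36 + \left(5 + \sqrt{3}\right)\right) = 51 \left(-31 + \sqrt{3}\right) = -1581 + 51 \sqrt{3}$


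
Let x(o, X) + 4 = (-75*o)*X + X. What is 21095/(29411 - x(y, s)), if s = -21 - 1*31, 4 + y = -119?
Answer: 21095/509167 ≈ 0.041430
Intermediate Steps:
y = -123 (y = -4 - 119 = -123)
s = -52 (s = -21 - 31 = -52)
x(o, X) = -4 + X - 75*X*o (x(o, X) = -4 + ((-75*o)*X + X) = -4 + (-75*X*o + X) = -4 + (X - 75*X*o) = -4 + X - 75*X*o)
21095/(29411 - x(y, s)) = 21095/(29411 - (-4 - 52 - 75*(-52)*(-123))) = 21095/(29411 - (-4 - 52 - 479700)) = 21095/(29411 - 1*(-479756)) = 21095/(29411 + 479756) = 21095/509167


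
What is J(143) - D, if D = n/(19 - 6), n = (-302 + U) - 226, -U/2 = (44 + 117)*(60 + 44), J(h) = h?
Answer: 35875/13 ≈ 2759.6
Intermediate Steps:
U = -33488 (U = -2*(44 + 117)*(60 + 44) = -322*104 = -2*16744 = -33488)
n = -34016 (n = (-302 - 33488) - 226 = -33790 - 226 = -34016)
D = -34016/13 (D = -34016/(19 - 6) = -34016/13 ≈ -2616.6)
J(143) - D = 143 - 1*(-34016/13) = 143 + 34016/13 = 35875/13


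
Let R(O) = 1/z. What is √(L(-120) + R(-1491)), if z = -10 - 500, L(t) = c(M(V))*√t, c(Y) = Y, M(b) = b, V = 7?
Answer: √(-510 + 3641400*I*√30)/510 ≈ 6.1919 + 6.1921*I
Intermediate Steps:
L(t) = 7*√t
z = -510
R(O) = -1/510 (R(O) = 1/(-510) = -1/510)
√(L(-120) + R(-1491)) = √(7*√(-120) - 1/510) = √(7*(2*I*√30) - 1/510) = √(14*I*√30 - 1/510) = √(-1/510 + 14*I*√30)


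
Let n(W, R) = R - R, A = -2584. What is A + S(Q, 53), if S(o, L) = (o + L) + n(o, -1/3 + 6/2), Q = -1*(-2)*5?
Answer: -2521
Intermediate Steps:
Q = 10 (Q = 2*5 = 10)
n(W, R) = 0
S(o, L) = L + o (S(o, L) = (o + L) + 0 = (L + o) + 0 = L + o)
A + S(Q, 53) = -2584 + (53 + 10) = -2584 + 63 = -2521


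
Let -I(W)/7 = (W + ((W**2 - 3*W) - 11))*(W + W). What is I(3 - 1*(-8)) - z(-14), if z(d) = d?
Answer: -13538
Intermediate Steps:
I(W) = -14*W*(-11 + W**2 - 2*W) (I(W) = -7*(W + ((W**2 - 3*W) - 11))*(W + W) = -7*(W + (-11 + W**2 - 3*W))*2*W = -7*(-11 + W**2 - 2*W)*2*W = -14*W*(-11 + W**2 - 2*W))
I(3 - 1*(-8)) - z(-14) = 14*(3 - 1*(-8))*(11 - (3 - 1*(-8))**2 + 2*(3 - 1*(-8))) - 1*(-14) = 14*(3 + 8)*(11 - (3 + 8)**2 + 2*(3 + 8)) + 14 = 14*11*(11 - 1*11**2 + 2*11) + 14 = 14*11*(11 - 1*121 + 22) + 14 = 14*11*(11 - 121 + 22) + 14 = 14*11*(-88) + 14 = -13552 + 14 = -13538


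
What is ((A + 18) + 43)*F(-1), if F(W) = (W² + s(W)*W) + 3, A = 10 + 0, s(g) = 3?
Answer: 71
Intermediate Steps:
A = 10
F(W) = 3 + W² + 3*W (F(W) = (W² + 3*W) + 3 = 3 + W² + 3*W)
((A + 18) + 43)*F(-1) = ((10 + 18) + 43)*(3 + (-1)² + 3*(-1)) = (28 + 43)*(3 + 1 - 3) = 71*1 = 71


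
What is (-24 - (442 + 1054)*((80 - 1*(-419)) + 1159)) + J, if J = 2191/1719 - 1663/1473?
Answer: -2093522656486/844029 ≈ -2.4804e+6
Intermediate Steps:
J = 122882/844029 (J = 2191*(1/1719) - 1663*1/1473 = 2191/1719 - 1663/1473 = 122882/844029 ≈ 0.14559)
(-24 - (442 + 1054)*((80 - 1*(-419)) + 1159)) + J = (-24 - (442 + 1054)*((80 - 1*(-419)) + 1159)) + 122882/844029 = (-24 - 1496*((80 + 419) + 1159)) + 122882/844029 = (-24 - 1496*(499 + 1159)) + 122882/844029 = (-24 - 1496*1658) + 122882/844029 = (-24 - 1*2480368) + 122882/844029 = (-24 - 2480368) + 122882/844029 = -2480392 + 122882/844029 = -2093522656486/844029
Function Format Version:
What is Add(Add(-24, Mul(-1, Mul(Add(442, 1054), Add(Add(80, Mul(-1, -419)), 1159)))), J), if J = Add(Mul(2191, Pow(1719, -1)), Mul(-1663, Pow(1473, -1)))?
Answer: Rational(-2093522656486, 844029) ≈ -2.4804e+6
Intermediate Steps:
J = Rational(122882, 844029) (J = Add(Mul(2191, Rational(1, 1719)), Mul(-1663, Rational(1, 1473))) = Add(Rational(2191, 1719), Rational(-1663, 1473)) = Rational(122882, 844029) ≈ 0.14559)
Add(Add(-24, Mul(-1, Mul(Add(442, 1054), Add(Add(80, Mul(-1, -419)), 1159)))), J) = Add(Add(-24, Mul(-1, Mul(Add(442, 1054), Add(Add(80, Mul(-1, -419)), 1159)))), Rational(122882, 844029)) = Add(Add(-24, Mul(-1, Mul(1496, Add(Add(80, 419), 1159)))), Rational(122882, 844029)) = Add(Add(-24, Mul(-1, Mul(1496, Add(499, 1159)))), Rational(122882, 844029)) = Add(Add(-24, Mul(-1, Mul(1496, 1658))), Rational(122882, 844029)) = Add(Add(-24, Mul(-1, 2480368)), Rational(122882, 844029)) = Add(Add(-24, -2480368), Rational(122882, 844029)) = Add(-2480392, Rational(122882, 844029)) = Rational(-2093522656486, 844029)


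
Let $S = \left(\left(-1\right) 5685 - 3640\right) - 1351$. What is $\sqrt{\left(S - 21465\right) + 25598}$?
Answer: $3 i \sqrt{727} \approx 80.889 i$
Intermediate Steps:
$S = -10676$ ($S = \left(-5685 - 3640\right) - 1351 = -9325 - 1351 = -10676$)
$\sqrt{\left(S - 21465\right) + 25598} = \sqrt{\left(-10676 - 21465\right) + 25598} = \sqrt{-32141 + 25598} = \sqrt{-6543} = 3 i \sqrt{727}$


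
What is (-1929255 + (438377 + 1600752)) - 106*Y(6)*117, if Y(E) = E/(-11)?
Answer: 1283026/11 ≈ 1.1664e+5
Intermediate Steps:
Y(E) = -E/11 (Y(E) = E*(-1/11) = -E/11)
(-1929255 + (438377 + 1600752)) - 106*Y(6)*117 = (-1929255 + (438377 + 1600752)) - (-106)*6/11*117 = (-1929255 + 2039129) - 106*(-6/11)*117 = 109874 + (636/11)*117 = 109874 + 74412/11 = 1283026/11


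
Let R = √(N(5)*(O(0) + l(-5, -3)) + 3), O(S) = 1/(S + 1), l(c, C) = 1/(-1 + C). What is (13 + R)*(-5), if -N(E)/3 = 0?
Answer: -65 - 5*√3 ≈ -73.660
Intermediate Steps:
N(E) = 0 (N(E) = -3*0 = 0)
O(S) = 1/(1 + S)
R = √3 (R = √(0*(1/(1 + 0) + 1/(-1 - 3)) + 3) = √(0*(1/1 + 1/(-4)) + 3) = √(0*(1 - ¼) + 3) = √(0*(¾) + 3) = √(0 + 3) = √3 ≈ 1.7320)
(13 + R)*(-5) = (13 + √3)*(-5) = -65 - 5*√3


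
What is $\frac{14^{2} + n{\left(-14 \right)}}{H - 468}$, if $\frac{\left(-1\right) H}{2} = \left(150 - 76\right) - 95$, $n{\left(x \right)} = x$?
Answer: $- \frac{91}{213} \approx -0.42723$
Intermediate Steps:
$H = 42$ ($H = - 2 \left(\left(150 - 76\right) - 95\right) = - 2 \left(74 - 95\right) = \left(-2\right) \left(-21\right) = 42$)
$\frac{14^{2} + n{\left(-14 \right)}}{H - 468} = \frac{14^{2} - 14}{42 - 468} = \frac{196 - 14}{-426} = 182 \left(- \frac{1}{426}\right) = - \frac{91}{213}$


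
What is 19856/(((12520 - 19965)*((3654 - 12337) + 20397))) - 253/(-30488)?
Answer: 10729472481/1329440368120 ≈ 0.0080707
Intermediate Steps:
19856/(((12520 - 19965)*((3654 - 12337) + 20397))) - 253/(-30488) = 19856/((-7445*(-8683 + 20397))) - 253*(-1/30488) = 19856/((-7445*11714)) + 253/30488 = 19856/(-87210730) + 253/30488 = 19856*(-1/87210730) + 253/30488 = -9928/43605365 + 253/30488 = 10729472481/1329440368120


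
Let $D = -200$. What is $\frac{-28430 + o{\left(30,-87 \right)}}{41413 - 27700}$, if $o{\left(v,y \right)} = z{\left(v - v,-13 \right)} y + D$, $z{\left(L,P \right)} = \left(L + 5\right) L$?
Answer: $- \frac{4090}{1959} \approx -2.0878$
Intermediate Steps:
$z{\left(L,P \right)} = L \left(5 + L\right)$ ($z{\left(L,P \right)} = \left(5 + L\right) L = L \left(5 + L\right)$)
$o{\left(v,y \right)} = -200$ ($o{\left(v,y \right)} = \left(v - v\right) \left(5 + \left(v - v\right)\right) y - 200 = 0 \left(5 + 0\right) y - 200 = 0 \cdot 5 y - 200 = 0 y - 200 = 0 - 200 = -200$)
$\frac{-28430 + o{\left(30,-87 \right)}}{41413 - 27700} = \frac{-28430 - 200}{41413 - 27700} = - \frac{28630}{13713} = \left(-28630\right) \frac{1}{13713} = - \frac{4090}{1959}$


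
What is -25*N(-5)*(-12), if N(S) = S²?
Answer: 7500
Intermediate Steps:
-25*N(-5)*(-12) = -25*(-5)²*(-12) = -25*25*(-12) = -625*(-12) = 7500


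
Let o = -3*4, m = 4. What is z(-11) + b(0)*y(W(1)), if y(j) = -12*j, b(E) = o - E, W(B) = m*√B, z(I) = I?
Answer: 565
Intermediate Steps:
o = -12
W(B) = 4*√B
b(E) = -12 - E
z(-11) + b(0)*y(W(1)) = -11 + (-12 - 1*0)*(-48*√1) = -11 + (-12 + 0)*(-48) = -11 - (-144)*4 = -11 - 12*(-48) = -11 + 576 = 565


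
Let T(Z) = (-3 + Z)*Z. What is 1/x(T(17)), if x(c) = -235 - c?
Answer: -1/473 ≈ -0.0021142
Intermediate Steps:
T(Z) = Z*(-3 + Z)
1/x(T(17)) = 1/(-235 - 17*(-3 + 17)) = 1/(-235 - 17*14) = 1/(-235 - 1*238) = 1/(-235 - 238) = 1/(-473) = -1/473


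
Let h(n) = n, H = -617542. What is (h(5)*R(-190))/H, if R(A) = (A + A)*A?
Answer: -180500/308771 ≈ -0.58458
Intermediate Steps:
R(A) = 2*A**2 (R(A) = (2*A)*A = 2*A**2)
(h(5)*R(-190))/H = (5*(2*(-190)**2))/(-617542) = (5*(2*36100))*(-1/617542) = (5*72200)*(-1/617542) = 361000*(-1/617542) = -180500/308771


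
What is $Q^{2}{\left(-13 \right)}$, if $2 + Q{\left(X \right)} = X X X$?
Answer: $4835601$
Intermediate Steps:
$Q{\left(X \right)} = -2 + X^{3}$ ($Q{\left(X \right)} = -2 + X X X = -2 + X^{2} X = -2 + X^{3}$)
$Q^{2}{\left(-13 \right)} = \left(-2 + \left(-13\right)^{3}\right)^{2} = \left(-2 - 2197\right)^{2} = \left(-2199\right)^{2} = 4835601$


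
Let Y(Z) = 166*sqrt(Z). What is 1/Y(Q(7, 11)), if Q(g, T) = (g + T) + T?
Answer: sqrt(29)/4814 ≈ 0.0011186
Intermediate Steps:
Q(g, T) = g + 2*T (Q(g, T) = (T + g) + T = g + 2*T)
1/Y(Q(7, 11)) = 1/(166*sqrt(7 + 2*11)) = 1/(166*sqrt(7 + 22)) = 1/(166*sqrt(29)) = sqrt(29)/4814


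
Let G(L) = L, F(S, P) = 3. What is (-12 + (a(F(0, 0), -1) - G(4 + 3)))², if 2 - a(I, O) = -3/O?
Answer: 400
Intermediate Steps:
a(I, O) = 2 + 3/O (a(I, O) = 2 - (-3)/O = 2 + 3/O)
(-12 + (a(F(0, 0), -1) - G(4 + 3)))² = (-12 + ((2 + 3/(-1)) - (4 + 3)))² = (-12 + ((2 + 3*(-1)) - 1*7))² = (-12 + ((2 - 3) - 7))² = (-12 + (-1 - 7))² = (-12 - 8)² = (-20)² = 400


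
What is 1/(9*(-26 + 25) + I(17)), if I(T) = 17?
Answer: 1/8 ≈ 0.12500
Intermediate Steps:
1/(9*(-26 + 25) + I(17)) = 1/(9*(-26 + 25) + 17) = 1/(9*(-1) + 17) = 1/(-9 + 17) = 1/8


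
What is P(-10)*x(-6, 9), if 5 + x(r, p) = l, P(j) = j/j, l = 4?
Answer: -1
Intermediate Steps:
P(j) = 1
x(r, p) = -1 (x(r, p) = -5 + 4 = -1)
P(-10)*x(-6, 9) = 1*(-1) = -1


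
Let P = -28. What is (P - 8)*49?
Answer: -1764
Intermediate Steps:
(P - 8)*49 = (-28 - 8)*49 = -36*49 = -1764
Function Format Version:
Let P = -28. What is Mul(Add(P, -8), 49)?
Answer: -1764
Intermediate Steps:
Mul(Add(P, -8), 49) = Mul(Add(-28, -8), 49) = Mul(-36, 49) = -1764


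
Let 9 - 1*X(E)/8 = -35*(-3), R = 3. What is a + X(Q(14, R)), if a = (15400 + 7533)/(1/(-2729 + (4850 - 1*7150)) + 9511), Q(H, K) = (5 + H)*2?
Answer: -36618738167/47830818 ≈ -765.59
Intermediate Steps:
Q(H, K) = 10 + 2*H
X(E) = -768 (X(E) = 72 - (-280)*(-3) = 72 - 8*105 = 72 - 840 = -768)
a = 115330057/47830818 (a = 22933/(1/(-2729 + (4850 - 7150)) + 9511) = 22933/(1/(-2729 - 2300) + 9511) = 22933/(1/(-5029) + 9511) = 22933/(-1/5029 + 9511) = 22933/(47830818/5029) = 22933*(5029/47830818) = 115330057/47830818 ≈ 2.4112)
a + X(Q(14, R)) = 115330057/47830818 - 768 = -36618738167/47830818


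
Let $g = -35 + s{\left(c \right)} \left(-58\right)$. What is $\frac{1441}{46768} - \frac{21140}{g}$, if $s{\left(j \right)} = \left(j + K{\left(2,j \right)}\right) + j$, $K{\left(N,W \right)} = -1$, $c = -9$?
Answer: $- \frac{987137973}{49901456} \approx -19.782$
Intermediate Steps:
$s{\left(j \right)} = -1 + 2 j$ ($s{\left(j \right)} = \left(j - 1\right) + j = \left(-1 + j\right) + j = -1 + 2 j$)
$g = 1067$ ($g = -35 + \left(-1 + 2 \left(-9\right)\right) \left(-58\right) = -35 + \left(-1 - 18\right) \left(-58\right) = -35 - -1102 = -35 + 1102 = 1067$)
$\frac{1441}{46768} - \frac{21140}{g} = \frac{1441}{46768} - \frac{21140}{1067} = - \frac{987137973}{49901456}$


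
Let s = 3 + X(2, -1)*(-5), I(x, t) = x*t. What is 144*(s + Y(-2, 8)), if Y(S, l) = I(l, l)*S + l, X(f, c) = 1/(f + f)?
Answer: -17028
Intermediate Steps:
I(x, t) = t*x
X(f, c) = 1/(2*f)
Y(S, l) = l + S*l² (Y(S, l) = (l*l)*S + l = l²*S + l = S*l² + l = l + S*l²)
s = 7/4 (s = 3 + ((½)/2)*(-5) = 3 + ((½)*(½))*(-5) = 3 + (¼)*(-5) = 3 - 5/4 = 7/4 ≈ 1.7500)
144*(s + Y(-2, 8)) = 144*(7/4 + 8*(1 - 2*8)) = 144*(7/4 + 8*(1 - 16)) = 144*(7/4 + 8*(-15)) = 144*(7/4 - 120) = 144*(-473/4) = -17028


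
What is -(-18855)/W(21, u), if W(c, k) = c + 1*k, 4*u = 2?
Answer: 37710/43 ≈ 876.98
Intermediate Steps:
u = ½ (u = (¼)*2 = ½ ≈ 0.50000)
W(c, k) = c + k
-(-18855)/W(21, u) = -(-18855)/(21 + ½) = -(-18855)/43/2 = -(-18855)*2/43 = -45*(-838/43) = 37710/43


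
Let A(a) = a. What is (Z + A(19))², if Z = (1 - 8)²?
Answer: 4624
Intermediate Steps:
Z = 49 (Z = (-7)² = 49)
(Z + A(19))² = (49 + 19)² = 68² = 4624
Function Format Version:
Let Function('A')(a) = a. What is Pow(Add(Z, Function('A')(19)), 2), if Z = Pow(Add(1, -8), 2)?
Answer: 4624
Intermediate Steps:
Z = 49 (Z = Pow(-7, 2) = 49)
Pow(Add(Z, Function('A')(19)), 2) = Pow(Add(49, 19), 2) = Pow(68, 2) = 4624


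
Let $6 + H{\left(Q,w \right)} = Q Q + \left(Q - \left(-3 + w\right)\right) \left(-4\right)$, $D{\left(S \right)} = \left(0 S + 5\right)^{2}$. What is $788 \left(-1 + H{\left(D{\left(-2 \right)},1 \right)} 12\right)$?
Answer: $4831228$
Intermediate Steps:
$D{\left(S \right)} = 25$ ($D{\left(S \right)} = \left(0 + 5\right)^{2} = 5^{2} = 25$)
$H{\left(Q,w \right)} = -18 + Q^{2} - 4 Q + 4 w$ ($H{\left(Q,w \right)} = -6 + \left(Q Q + \left(Q - \left(-3 + w\right)\right) \left(-4\right)\right) = -6 + \left(Q^{2} + \left(3 + Q - w\right) \left(-4\right)\right) = -6 - \left(12 - Q^{2} - 4 w + 4 Q\right) = -6 + \left(-12 + Q^{2} - 4 Q + 4 w\right) = -18 + Q^{2} - 4 Q + 4 w$)
$788 \left(-1 + H{\left(D{\left(-2 \right)},1 \right)} 12\right) = 788 \left(-1 + \left(-18 + 25^{2} - 100 + 4 \cdot 1\right) 12\right) = 788 \left(-1 + \left(-18 + 625 - 100 + 4\right) 12\right) = 788 \left(-1 + 511 \cdot 12\right) = 788 \left(-1 + 6132\right) = 788 \cdot 6131 = 4831228$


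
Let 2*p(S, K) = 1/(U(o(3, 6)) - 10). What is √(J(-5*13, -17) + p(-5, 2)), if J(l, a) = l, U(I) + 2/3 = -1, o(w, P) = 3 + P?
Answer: I*√318710/70 ≈ 8.0649*I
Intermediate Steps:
U(I) = -5/3 (U(I) = -⅔ - 1 = -5/3)
p(S, K) = -3/70 (p(S, K) = 1/(2*(-5/3 - 10)) = 1/(2*(-35/3)) = (½)*(-3/35) = -3/70)
√(J(-5*13, -17) + p(-5, 2)) = √(-5*13 - 3/70) = √(-65 - 3/70) = √(-4553/70) = I*√318710/70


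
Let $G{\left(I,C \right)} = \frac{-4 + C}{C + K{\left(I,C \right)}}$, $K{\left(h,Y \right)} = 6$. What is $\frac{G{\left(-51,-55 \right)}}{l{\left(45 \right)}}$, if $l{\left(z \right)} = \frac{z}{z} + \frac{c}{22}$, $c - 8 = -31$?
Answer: $- \frac{1298}{49} \approx -26.49$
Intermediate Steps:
$c = -23$ ($c = 8 - 31 = -23$)
$l{\left(z \right)} = - \frac{1}{22}$ ($l{\left(z \right)} = \frac{z}{z} - \frac{23}{22} = 1 - \frac{23}{22} = - \frac{1}{22}$)
$G{\left(I,C \right)} = \frac{-4 + C}{6 + C}$ ($G{\left(I,C \right)} = \frac{-4 + C}{C + 6} = \frac{-4 + C}{6 + C}$)
$\frac{G{\left(-51,-55 \right)}}{l{\left(45 \right)}} = \frac{\frac{1}{6 - 55} \left(-4 - 55\right)}{- \frac{1}{22}} = \frac{1}{-49} \left(-59\right) \left(-22\right) = \left(- \frac{1}{49}\right) \left(-59\right) \left(-22\right) = \frac{59}{49} \left(-22\right) = - \frac{1298}{49}$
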